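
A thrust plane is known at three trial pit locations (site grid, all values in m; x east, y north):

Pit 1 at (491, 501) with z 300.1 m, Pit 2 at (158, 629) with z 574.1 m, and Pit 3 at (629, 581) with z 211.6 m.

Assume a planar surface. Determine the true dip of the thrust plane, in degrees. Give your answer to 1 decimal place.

Two edge vectors: Pit 1→Pit 2 = (-333, 128, 274), Pit 1→Pit 3 = (138, 80, -88.5).
Normal n = (Pit 1→Pit 2) × (Pit 1→Pit 3) = (-33248, 8341.5, -44304).
So ∂z/∂x = −n_x/n_z = −0.75045 and ∂z/∂y = −n_y/n_z = 0.18828.
Gradient magnitude |∇z| = √(a² + b²) = √(0.56318 + 0.03545) = 0.77371.
True dip = arctan(0.77371) = 37.7°, dipping toward ESE (azimuth ≈ 104°).

37.7°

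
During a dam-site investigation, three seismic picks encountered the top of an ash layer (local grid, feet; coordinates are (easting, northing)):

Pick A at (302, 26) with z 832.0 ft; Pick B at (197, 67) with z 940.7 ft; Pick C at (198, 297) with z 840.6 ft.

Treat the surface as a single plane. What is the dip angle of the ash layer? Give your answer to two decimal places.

Two edge vectors: Pick A→Pick B = (-105, 41, 108.7), Pick A→Pick C = (-104, 271, 8.6).
Normal n = (Pick A→Pick B) × (Pick A→Pick C) = (-29105.1, -10401.8, -24191).
So ∂z/∂E = −n_x/n_z = −1.20314 and ∂z/∂N = −n_y/n_z = −0.42999.
Gradient magnitude |∇z| = √(a² + b²) = √(1.44754 + 0.18489) = 1.27767.
True dip = arctan(1.27767) = 51.95°, dipping toward ENE (azimuth ≈ 070°).

51.95°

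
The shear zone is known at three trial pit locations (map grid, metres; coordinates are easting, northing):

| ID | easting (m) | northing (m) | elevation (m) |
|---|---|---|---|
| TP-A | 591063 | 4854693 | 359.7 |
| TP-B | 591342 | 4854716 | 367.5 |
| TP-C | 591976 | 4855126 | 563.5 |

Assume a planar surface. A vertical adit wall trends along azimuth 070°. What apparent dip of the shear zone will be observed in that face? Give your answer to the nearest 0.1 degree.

9.0°

Two edge vectors: TP-A→TP-B = (279, 23, 7.8), TP-A→TP-C = (913, 433, 203.8).
Normal n = (TP-A→TP-B) × (TP-A→TP-C) = (1310, -49738.8, 99808).
So ∂z/∂easting = −n_x/n_z = −0.01313 and ∂z/∂northing = −n_y/n_z = 0.49834.
Unit vector along 070° is (sin 70°, cos 70°) = (0.9397, 0.3420).
Slope in that direction = a·(0.9397) + b·(0.3420) = 0.15811.
Apparent dip = arctan|0.15811| = 9.0° (true dip is 26.5°, so apparent ≤ true as expected).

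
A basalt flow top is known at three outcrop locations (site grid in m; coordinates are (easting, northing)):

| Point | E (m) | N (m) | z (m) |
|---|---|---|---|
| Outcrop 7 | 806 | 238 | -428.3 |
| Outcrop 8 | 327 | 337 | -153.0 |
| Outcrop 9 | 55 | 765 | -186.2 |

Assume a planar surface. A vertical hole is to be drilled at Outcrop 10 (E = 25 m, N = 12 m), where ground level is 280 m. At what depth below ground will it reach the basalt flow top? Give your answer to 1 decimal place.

Two edge vectors: Outcrop 7→Outcrop 8 = (-479, 99, 275.3), Outcrop 7→Outcrop 9 = (-751, 527, 242.1).
Normal n = (Outcrop 7→Outcrop 8) × (Outcrop 7→Outcrop 9) = (-121115.2, -90784.4, -178084).
So ∂z/∂E = −n_x/n_z = −0.68010 and ∂z/∂N = −n_y/n_z = −0.50978.
Intercept c from Outcrop 7: -428.3 + 548.16 + 121.33 = 241.19.
At (25, 12): z_contact = −17.00 − 6.12 + 241.19 = 218.07 m.
Depth below ground = 280 − 218.07 = 61.9 m.

61.9 m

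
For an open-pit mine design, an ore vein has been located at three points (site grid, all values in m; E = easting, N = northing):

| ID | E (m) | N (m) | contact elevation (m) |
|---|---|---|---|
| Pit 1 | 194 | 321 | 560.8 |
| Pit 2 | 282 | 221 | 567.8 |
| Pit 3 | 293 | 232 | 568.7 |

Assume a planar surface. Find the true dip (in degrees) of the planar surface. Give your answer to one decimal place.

4.6°

Let the plane be z = a·E + b·N + c.
Pit 2−Pit 1: 88a − 100b = 7;  Pit 3−Pit 1: 99a − 89b = 7.9.
Solving gives a = 0.08075, b = 0.00106.
Gradient magnitude |∇z| = √(a² + b²) = √(0.00652 + 0.00000) = 0.08076.
True dip = arctan(0.08076) = 4.6°, dipping toward W (azimuth ≈ 269°).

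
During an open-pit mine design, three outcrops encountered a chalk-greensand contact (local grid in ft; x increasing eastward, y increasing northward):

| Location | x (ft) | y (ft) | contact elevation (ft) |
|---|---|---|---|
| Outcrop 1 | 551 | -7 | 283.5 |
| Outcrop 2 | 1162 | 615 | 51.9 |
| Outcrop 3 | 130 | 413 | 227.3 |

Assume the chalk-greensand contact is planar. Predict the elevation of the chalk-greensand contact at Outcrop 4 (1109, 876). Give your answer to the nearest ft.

Two edge vectors: Outcrop 1→Outcrop 2 = (611, 622, -231.6), Outcrop 1→Outcrop 3 = (-421, 420, -56.2).
Normal n = (Outcrop 1→Outcrop 2) × (Outcrop 1→Outcrop 3) = (62315.6, 131841.8, 518482).
So ∂z/∂x = −n_x/n_z = −0.12019 and ∂z/∂y = −n_y/n_z = −0.25428.
Intercept c from Outcrop 1: 283.5 + 66.22 − 1.78 = 347.94.
At (1109, 876): z = −133.3 − 222.8 + 347.94 = -8.1 ft.

-8 ft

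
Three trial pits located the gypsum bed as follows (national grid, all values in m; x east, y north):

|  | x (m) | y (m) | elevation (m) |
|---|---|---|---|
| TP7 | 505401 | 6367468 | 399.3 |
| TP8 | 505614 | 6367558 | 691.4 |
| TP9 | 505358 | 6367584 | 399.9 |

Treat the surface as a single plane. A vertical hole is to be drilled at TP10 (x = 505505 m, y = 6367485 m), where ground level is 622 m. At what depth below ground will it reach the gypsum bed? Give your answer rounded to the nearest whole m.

92 m

Two edge vectors: TP7→TP8 = (213, 90, 292.1), TP7→TP9 = (-43, 116, 0.6).
Normal n = (TP7→TP8) × (TP7→TP9) = (-33829.6, -12688.1, 28578).
So ∂z/∂x = −n_x/n_z = 1.18376373 and ∂z/∂y = −n_y/n_z = 0.44398138.
Intercept c from TP7: 399.3 − 598275.38 − 2827037.26 = −3424913.33.
At (505505, 6367485): z_contact = 598398.5 + 2827044.8 − 3424913.33 = 530.0 m.
Depth below ground = 622 − 530.0 = 92 m.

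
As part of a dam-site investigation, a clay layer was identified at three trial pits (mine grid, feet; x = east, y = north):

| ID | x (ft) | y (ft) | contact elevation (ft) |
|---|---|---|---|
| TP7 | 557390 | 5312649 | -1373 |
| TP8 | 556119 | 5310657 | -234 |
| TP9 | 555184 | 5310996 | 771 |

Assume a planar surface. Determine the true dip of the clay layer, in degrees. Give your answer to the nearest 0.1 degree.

Let the plane be z = a·x + b·y + c.
TP8−TP7: −1271a − 1992b = 1139;  TP9−TP7: −2206a − 1653b = 2144.
Solving gives a = −1.04129, b = 0.09261.
Gradient magnitude |∇z| = √(a² + b²) = √(1.08428 + 0.00858) = 1.04540.
True dip = arctan(1.04540) = 46.3°, dipping toward E (azimuth ≈ 095°).

46.3°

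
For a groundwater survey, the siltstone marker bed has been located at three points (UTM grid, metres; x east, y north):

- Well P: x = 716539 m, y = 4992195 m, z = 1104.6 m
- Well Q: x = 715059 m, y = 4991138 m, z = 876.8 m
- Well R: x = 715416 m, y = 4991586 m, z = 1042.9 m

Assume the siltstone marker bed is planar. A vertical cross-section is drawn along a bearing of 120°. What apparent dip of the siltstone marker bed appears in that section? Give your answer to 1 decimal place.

27.1°

Let the plane be z = a·x + b·y + c.
Well Q−Well P: −1480a − 1057b = −227.8;  Well R−Well P: −1123a − 609b = −61.7.
Solving gives a = −0.25732, b = 0.57581.
Unit vector along 120° is (sin 120°, cos 120°) = (0.8660, -0.5000).
Slope in that direction = a·(0.8660) + b·(-0.5000) = −0.51075.
Apparent dip = arctan|0.51075| = 27.1° (true dip is 32.2°, so apparent ≤ true as expected).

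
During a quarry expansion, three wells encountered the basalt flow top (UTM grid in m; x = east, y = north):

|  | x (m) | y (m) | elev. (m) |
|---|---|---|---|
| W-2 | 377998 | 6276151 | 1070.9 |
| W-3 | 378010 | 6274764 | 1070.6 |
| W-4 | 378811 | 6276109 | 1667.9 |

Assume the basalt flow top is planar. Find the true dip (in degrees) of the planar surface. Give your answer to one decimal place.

36.3°

Let the plane be z = a·x + b·y + c.
W-3−W-2: 12a − 1387b = −0.3;  W-4−W-2: 813a − 42b = 597.
Solving gives a = 0.73466, b = 0.00657.
Gradient magnitude |∇z| = √(a² + b²) = √(0.53972 + 0.00004) = 0.73469.
True dip = arctan(0.73469) = 36.3°, dipping toward W (azimuth ≈ 269°).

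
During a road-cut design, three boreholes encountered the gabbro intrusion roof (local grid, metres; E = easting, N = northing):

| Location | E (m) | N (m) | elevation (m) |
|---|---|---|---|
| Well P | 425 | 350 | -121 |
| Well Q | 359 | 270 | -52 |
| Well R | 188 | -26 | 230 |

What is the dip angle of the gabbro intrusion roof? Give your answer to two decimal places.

Two edge vectors: Well P→Well Q = (-66, -80, 69), Well P→Well R = (-237, -376, 351).
Normal n = (Well P→Well Q) × (Well P→Well R) = (-2136, 6813, 5856).
So ∂z/∂E = −n_x/n_z = 0.36475 and ∂z/∂N = −n_y/n_z = −1.16342.
Gradient magnitude |∇z| = √(a² + b²) = √(0.13305 + 1.35355) = 1.21926.
True dip = arctan(1.21926) = 50.64°, dipping toward NNW (azimuth ≈ 343°).

50.64°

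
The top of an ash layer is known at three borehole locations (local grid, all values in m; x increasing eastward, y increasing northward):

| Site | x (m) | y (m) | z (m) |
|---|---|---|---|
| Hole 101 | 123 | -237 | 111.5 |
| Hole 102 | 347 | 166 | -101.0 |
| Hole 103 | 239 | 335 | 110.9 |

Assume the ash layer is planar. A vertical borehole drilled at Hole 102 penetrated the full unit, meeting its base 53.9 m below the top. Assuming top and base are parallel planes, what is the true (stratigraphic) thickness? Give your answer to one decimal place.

29.6 m

Two edge vectors: Hole 101→Hole 102 = (224, 403, -212.5), Hole 101→Hole 103 = (116, 572, -0.6).
Normal n = (Hole 101→Hole 102) × (Hole 101→Hole 103) = (121308.2, -24515.6, 81380).
So ∂z/∂x = −n_x/n_z = −1.49064 and ∂z/∂y = −n_y/n_z = 0.30125.
|∇z| = √(a²+b²) = 1.52077, so dip δ = arctan(1.52077) = 56.67°.
True thickness = vertical thickness × cos δ = 53.9 × cos 56.67° = 29.6 m.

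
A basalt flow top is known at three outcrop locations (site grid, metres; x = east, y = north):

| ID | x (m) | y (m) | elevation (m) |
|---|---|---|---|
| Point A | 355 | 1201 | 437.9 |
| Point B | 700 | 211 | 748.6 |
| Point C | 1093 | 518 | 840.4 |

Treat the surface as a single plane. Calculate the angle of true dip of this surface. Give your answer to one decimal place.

Two edge vectors: Point A→Point B = (345, -990, 310.7), Point A→Point C = (738, -683, 402.5).
Normal n = (Point A→Point B) × (Point A→Point C) = (-186266.9, 90434.1, 494985).
So ∂z/∂x = −n_x/n_z = 0.37631 and ∂z/∂y = −n_y/n_z = −0.18270.
Gradient magnitude |∇z| = √(a² + b²) = √(0.14161 + 0.03338) = 0.41831.
True dip = arctan(0.41831) = 22.7°, dipping toward WNW (azimuth ≈ 296°).

22.7°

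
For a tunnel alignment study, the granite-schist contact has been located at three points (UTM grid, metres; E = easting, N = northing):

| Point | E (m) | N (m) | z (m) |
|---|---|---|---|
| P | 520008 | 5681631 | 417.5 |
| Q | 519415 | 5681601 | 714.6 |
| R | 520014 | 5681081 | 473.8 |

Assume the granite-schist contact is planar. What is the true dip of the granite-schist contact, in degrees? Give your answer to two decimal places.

Let the plane be z = a·E + b·N + c.
Q−P: −593a − 30b = 297.1;  R−P: 6a − 550b = 56.3.
Solving gives a = −0.49556, b = −0.10777.
Gradient magnitude |∇z| = √(a² + b²) = √(0.24558 + 0.01161) = 0.50714.
True dip = arctan(0.50714) = 26.89°, dipping toward ENE (azimuth ≈ 078°).

26.89°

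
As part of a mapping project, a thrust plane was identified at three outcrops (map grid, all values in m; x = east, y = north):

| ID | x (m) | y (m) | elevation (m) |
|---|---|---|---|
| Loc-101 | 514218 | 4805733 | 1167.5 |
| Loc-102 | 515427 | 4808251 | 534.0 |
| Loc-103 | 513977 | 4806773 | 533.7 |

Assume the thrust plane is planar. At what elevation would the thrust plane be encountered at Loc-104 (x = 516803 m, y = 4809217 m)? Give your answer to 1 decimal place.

Two edge vectors: Loc-101→Loc-102 = (1209, 2518, -633.5), Loc-101→Loc-103 = (-241, 1040, -633.8).
Normal n = (Loc-101→Loc-102) × (Loc-101→Loc-103) = (-937068.4, 918937.7, 1864198).
So ∂z/∂x = −n_x/n_z = 0.502665704 and ∂z/∂y = −n_y/n_z = −0.492939967.
Intercept c from Loc-101: 1167.5 − 258479.75 + 2368937.86 = 2111625.61.
At (516803, 4809217): z = 259779.1 − 2370655.3 + 2111625.61 = 749.5 m.

749.5 m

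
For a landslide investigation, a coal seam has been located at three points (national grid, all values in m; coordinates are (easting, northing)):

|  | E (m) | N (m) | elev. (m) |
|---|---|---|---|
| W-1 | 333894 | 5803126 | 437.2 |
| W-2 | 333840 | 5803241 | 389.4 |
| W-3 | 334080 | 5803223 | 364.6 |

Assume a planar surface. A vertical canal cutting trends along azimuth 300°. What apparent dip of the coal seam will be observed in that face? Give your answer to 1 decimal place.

Let the plane be z = a·E + b·N + c.
W-2−W-1: −54a + 115b = −47.8;  W-3−W-1: 186a + 97b = −72.6.
Solving gives a = −0.13942, b = −0.48112.
Unit vector along 300° is (sin 300°, cos 300°) = (-0.8660, 0.5000).
Slope in that direction = a·(-0.8660) + b·(0.5000) = −0.11982.
Apparent dip = arctan|0.11982| = 6.8° (true dip is 26.6°, so apparent ≤ true as expected).

6.8°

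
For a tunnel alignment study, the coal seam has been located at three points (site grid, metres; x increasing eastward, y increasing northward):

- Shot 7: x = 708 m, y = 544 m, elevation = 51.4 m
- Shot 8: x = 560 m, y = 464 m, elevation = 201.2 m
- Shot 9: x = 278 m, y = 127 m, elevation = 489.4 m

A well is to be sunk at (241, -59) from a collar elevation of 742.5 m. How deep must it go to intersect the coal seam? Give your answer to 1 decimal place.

Two edge vectors: Shot 7→Shot 8 = (-148, -80, 149.8), Shot 7→Shot 9 = (-430, -417, 438).
Normal n = (Shot 7→Shot 8) × (Shot 7→Shot 9) = (27426.6, 410, 27316).
So ∂z/∂x = −n_x/n_z = −1.00405 and ∂z/∂y = −n_y/n_z = −0.01501.
Intercept c from Shot 7: 51.4 + 710.87 + 8.17 = 770.43.
At (241, -59): z_contact = −241.98 + 0.89 + 770.43 = 529.34 m.
Depth below ground = 742.5 − 529.34 = 213.2 m.

213.2 m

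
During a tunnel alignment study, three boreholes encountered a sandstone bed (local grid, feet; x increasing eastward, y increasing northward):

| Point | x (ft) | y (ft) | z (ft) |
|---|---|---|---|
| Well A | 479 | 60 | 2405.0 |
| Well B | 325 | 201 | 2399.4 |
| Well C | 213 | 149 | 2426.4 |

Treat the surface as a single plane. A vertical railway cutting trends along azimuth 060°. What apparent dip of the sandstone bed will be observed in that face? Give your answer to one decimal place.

Let the plane be z = a·x + b·y + c.
Well B−Well A: −154a + 141b = −5.6;  Well C−Well A: −266a + 89b = 21.4.
Solving gives a = −0.14772, b = −0.20106.
Unit vector along 060° is (sin 60°, cos 60°) = (0.8660, 0.5000).
Slope in that direction = a·(0.8660) + b·(0.5000) = −0.22846.
Apparent dip = arctan|0.22846| = 12.9° (true dip is 14.0°, so apparent ≤ true as expected).

12.9°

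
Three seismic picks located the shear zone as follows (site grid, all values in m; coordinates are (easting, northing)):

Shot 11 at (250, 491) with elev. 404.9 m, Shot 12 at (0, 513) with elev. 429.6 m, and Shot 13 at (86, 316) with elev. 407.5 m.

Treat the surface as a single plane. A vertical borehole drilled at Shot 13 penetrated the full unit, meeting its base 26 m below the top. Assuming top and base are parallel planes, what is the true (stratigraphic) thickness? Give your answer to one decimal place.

Let the plane be z = a·E + b·N + c.
Shot 12−Shot 11: −250a + 22b = 24.7;  Shot 13−Shot 11: −164a − 175b = 2.6.
Solving gives a = −0.09248, b = 0.07181.
|∇z| = √(a²+b²) = 0.11709, so dip δ = arctan(0.11709) = 6.68°.
True thickness = vertical thickness × cos δ = 26 × cos 6.68° = 25.8 m.

25.8 m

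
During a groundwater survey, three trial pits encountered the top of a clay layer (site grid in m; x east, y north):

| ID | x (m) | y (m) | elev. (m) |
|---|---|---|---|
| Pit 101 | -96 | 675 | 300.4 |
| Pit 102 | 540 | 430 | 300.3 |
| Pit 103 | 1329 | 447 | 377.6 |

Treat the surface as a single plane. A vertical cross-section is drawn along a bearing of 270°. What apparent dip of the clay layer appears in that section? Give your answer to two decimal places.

Two edge vectors: Pit 101→Pit 102 = (636, -245, -0.1), Pit 101→Pit 103 = (1425, -228, 77.2).
Normal n = (Pit 101→Pit 102) × (Pit 101→Pit 103) = (-18936.8, -49241.7, 204117).
So ∂z/∂x = −n_x/n_z = 0.09277 and ∂z/∂y = −n_y/n_z = 0.24124.
Unit vector along 270° is (sin 270°, cos 270°) = (-1.0000, -0.0000).
Slope in that direction = a·(-1.0000) + b·(-0.0000) = −0.09277.
Apparent dip = arctan|0.09277| = 5.30° (true dip is 14.5°, so apparent ≤ true as expected).

5.30°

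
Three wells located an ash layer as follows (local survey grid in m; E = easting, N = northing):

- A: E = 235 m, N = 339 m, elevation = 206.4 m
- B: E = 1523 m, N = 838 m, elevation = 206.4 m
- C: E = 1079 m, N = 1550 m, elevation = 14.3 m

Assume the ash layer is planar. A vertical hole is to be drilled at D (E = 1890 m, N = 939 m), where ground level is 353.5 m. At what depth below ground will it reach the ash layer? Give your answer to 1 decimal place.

138.2 m

Two edge vectors: A→B = (1288, 499, 0), A→C = (844, 1211, -192.1).
Normal n = (A→B) × (A→C) = (-95857.9, 247424.8, 1138612).
So ∂z/∂E = −n_x/n_z = 0.084188 and ∂z/∂N = −n_y/n_z = −0.217304.
Intercept c from A: 206.4 − 19.78 + 73.67 = 260.28.
At (1890, 939): z_contact = 159.12 − 204.05 + 260.28 = 215.35 m.
Depth below ground = 353.5 − 215.35 = 138.2 m.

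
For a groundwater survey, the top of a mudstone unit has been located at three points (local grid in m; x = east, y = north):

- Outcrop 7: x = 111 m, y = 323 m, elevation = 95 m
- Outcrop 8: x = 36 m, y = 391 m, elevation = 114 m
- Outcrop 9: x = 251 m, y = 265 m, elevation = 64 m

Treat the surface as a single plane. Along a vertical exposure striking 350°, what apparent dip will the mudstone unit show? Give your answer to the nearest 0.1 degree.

Let the plane be z = a·x + b·y + c.
Outcrop 8−Outcrop 7: −75a + 68b = 19;  Outcrop 9−Outcrop 7: 140a − 58b = −31.
Solving gives a = −0.19458, b = 0.06480.
Unit vector along 350° is (sin 350°, cos 350°) = (-0.1736, 0.9848).
Slope in that direction = a·(-0.1736) + b·(0.9848) = 0.09760.
Apparent dip = arctan|0.09760| = 5.6° (true dip is 11.6°, so apparent ≤ true as expected).

5.6°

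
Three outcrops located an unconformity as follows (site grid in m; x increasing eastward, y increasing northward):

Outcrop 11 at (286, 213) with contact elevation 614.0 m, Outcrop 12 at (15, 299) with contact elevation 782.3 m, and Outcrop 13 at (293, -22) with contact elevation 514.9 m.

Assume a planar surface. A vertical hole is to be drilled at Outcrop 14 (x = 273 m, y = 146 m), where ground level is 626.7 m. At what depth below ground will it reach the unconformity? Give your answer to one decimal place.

33.6 m

Two edge vectors: Outcrop 11→Outcrop 12 = (-271, 86, 168.3), Outcrop 11→Outcrop 13 = (7, -235, -99.1).
Normal n = (Outcrop 11→Outcrop 12) × (Outcrop 11→Outcrop 13) = (31027.9, -25678, 63083).
So ∂z/∂x = −n_x/n_z = −0.49186 and ∂z/∂y = −n_y/n_z = 0.40705.
Intercept c from Outcrop 11: 614 + 140.67 − 86.70 = 667.97.
At (273, 146): z_contact = −134.28 + 59.43 + 667.97 = 593.12 m.
Depth below ground = 626.7 − 593.12 = 33.6 m.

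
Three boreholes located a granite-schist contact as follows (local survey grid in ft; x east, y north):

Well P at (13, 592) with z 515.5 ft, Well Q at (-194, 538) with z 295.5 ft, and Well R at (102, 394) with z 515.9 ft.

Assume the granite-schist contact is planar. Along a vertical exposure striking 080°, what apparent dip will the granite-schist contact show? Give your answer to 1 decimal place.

45.3°

Two edge vectors: Well P→Well Q = (-207, -54, -220), Well P→Well R = (89, -198, 0.4).
Normal n = (Well P→Well Q) × (Well P→Well R) = (-43581.6, -19497.2, 45792).
So ∂z/∂x = −n_x/n_z = 0.95173 and ∂z/∂y = −n_y/n_z = 0.42578.
Unit vector along 080° is (sin 80°, cos 80°) = (0.9848, 0.1736).
Slope in that direction = a·(0.9848) + b·(0.1736) = 1.01121.
Apparent dip = arctan|1.01121| = 45.3° (true dip is 46.2°, so apparent ≤ true as expected).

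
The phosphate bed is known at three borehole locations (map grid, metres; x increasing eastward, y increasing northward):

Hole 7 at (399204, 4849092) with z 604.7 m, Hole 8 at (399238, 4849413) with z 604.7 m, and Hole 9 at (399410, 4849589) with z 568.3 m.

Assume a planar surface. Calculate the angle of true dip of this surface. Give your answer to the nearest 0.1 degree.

Let the plane be z = a·x + b·y + c.
Hole 8−Hole 7: 34a + 321b = 0;  Hole 9−Hole 7: 206a + 497b = −36.4.
Solving gives a = −0.23735, b = 0.02514.
Gradient magnitude |∇z| = √(a² + b²) = √(0.05634 + 0.00063) = 0.23868.
True dip = arctan(0.23868) = 13.4°, dipping toward E (azimuth ≈ 096°).

13.4°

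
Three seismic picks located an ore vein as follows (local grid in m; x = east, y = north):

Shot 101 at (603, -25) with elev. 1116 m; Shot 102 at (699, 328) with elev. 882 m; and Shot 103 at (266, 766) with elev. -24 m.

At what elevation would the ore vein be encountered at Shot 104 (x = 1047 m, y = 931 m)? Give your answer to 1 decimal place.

687.5 m

Two edge vectors: Shot 101→Shot 102 = (96, 353, -234), Shot 101→Shot 103 = (-337, 791, -1140).
Normal n = (Shot 101→Shot 102) × (Shot 101→Shot 103) = (-217326, 188298, 194897).
So ∂z/∂x = −n_x/n_z = 1.115081 and ∂z/∂y = −n_y/n_z = −0.966141.
Intercept c from Shot 101: 1116 − 672.39 − 24.15 = 419.45.
At (1047, 931): z = 1167.5 − 899.5 + 419.45 = 687.5 m.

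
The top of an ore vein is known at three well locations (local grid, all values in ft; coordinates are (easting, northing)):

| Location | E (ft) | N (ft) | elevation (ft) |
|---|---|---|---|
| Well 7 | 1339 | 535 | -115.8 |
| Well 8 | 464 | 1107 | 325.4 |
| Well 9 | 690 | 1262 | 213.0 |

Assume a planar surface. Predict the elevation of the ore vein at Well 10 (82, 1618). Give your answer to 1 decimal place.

Two edge vectors: Well 7→Well 8 = (-875, 572, 441.2), Well 7→Well 9 = (-649, 727, 328.8).
Normal n = (Well 7→Well 8) × (Well 7→Well 9) = (-132678.8, 1361.2, -264897).
So ∂z/∂E = −n_x/n_z = −0.500869 and ∂z/∂N = −n_y/n_z = 0.005139.
Intercept c from Well 7: -115.8 + 670.66 − 2.75 = 552.11.
At (82, 1618): z = −41.1 + 8.3 + 552.11 = 519.4 ft.

519.4 ft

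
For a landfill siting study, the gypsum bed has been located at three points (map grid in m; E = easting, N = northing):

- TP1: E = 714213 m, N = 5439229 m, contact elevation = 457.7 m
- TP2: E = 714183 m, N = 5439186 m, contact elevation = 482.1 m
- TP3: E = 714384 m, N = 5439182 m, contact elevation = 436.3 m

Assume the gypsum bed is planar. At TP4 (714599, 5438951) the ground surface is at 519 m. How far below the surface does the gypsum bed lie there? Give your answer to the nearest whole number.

Let the plane be z = a·E + b·N + c.
TP2−TP1: −30a − 43b = 24.4;  TP3−TP1: 171a − 47b = −21.4.
Solving gives a = −0.23587812, b = −0.40287573.
Then c = 457.7 − a·714213 − b·5439229 = 2360258.26.
At (714599, 5438951): z_contact = −168558.3 − 2191221.3 + 2360258.26 = 478.7 m.
Depth below ground = 519 − 478.7 = 40 m.

40 m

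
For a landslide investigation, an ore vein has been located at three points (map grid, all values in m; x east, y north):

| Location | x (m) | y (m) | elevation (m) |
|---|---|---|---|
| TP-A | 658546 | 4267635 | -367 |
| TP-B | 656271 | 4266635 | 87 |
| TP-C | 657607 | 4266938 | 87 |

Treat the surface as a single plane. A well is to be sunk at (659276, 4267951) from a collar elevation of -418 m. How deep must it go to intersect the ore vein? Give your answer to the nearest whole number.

Two edge vectors: TP-A→TP-B = (-2275, -1000, 454), TP-A→TP-C = (-939, -697, 454).
Normal n = (TP-A→TP-B) × (TP-A→TP-C) = (-137562, 606544, 646675).
So ∂z/∂x = −n_x/n_z = 0.21272200 and ∂z/∂y = −n_y/n_z = −0.93794255.
Intercept c from TP-A: -367 − 140087.22 + 4002796.46 = 3862342.24.
At (659276, 4267951): z_contact = 140242.5 − 4003092.9 + 3862342.24 = -508.1 m.
Depth below ground = -418 − (-508.1) = 90 m.

90 m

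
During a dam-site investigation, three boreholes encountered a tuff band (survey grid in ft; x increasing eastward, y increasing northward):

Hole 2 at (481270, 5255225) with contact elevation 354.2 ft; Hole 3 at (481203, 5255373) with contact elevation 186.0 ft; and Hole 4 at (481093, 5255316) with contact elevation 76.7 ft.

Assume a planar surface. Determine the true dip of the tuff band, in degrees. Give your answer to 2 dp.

54.41°

Let the plane be z = a·x + b·y + c.
Hole 3−Hole 2: −67a + 148b = −168.2;  Hole 4−Hole 2: −177a + 91b = −277.5.
Solving gives a = 1.28184, b = −0.55619.
Gradient magnitude |∇z| = √(a² + b²) = √(1.64313 + 0.30935) = 1.39731.
True dip = arctan(1.39731) = 54.41°, dipping toward WNW (azimuth ≈ 293°).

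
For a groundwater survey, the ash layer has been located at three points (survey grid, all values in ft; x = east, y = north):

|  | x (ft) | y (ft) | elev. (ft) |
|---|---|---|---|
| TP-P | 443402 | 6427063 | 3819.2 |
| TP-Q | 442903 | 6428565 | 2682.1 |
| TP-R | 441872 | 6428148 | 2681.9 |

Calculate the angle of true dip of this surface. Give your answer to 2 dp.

Two edge vectors: TP-P→TP-Q = (-499, 1502, -1137.1), TP-P→TP-R = (-1530, 1085, -1137.3).
Normal n = (TP-P→TP-Q) × (TP-P→TP-R) = (-474471.1, 1172250.3, 1756645).
So ∂z/∂x = −n_x/n_z = 0.27010 and ∂z/∂y = −n_y/n_z = −0.66732.
Gradient magnitude |∇z| = √(a² + b²) = √(0.07295 + 0.44532) = 0.71991.
True dip = arctan(0.71991) = 35.75°, dipping toward NNW (azimuth ≈ 338°).

35.75°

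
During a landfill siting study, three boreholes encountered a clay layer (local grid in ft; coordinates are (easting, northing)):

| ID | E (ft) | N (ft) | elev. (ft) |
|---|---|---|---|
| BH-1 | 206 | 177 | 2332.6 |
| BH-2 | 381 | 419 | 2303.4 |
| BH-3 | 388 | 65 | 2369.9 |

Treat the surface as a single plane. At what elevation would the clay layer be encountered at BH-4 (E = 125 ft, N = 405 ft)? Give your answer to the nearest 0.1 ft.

2282.9 ft

Let the plane be z = a·E + b·N + c.
BH-2−BH-1: 175a + 242b = −29.2;  BH-3−BH-1: 182a − 112b = 37.3.
Solving gives a = 0.09044, b = −0.18606.
Then c = 2332.6 − a·206 − b·177 = 2346.90.
At (125, 405): z = 11.3 − 75.4 + 2346.90 = 2282.9 ft.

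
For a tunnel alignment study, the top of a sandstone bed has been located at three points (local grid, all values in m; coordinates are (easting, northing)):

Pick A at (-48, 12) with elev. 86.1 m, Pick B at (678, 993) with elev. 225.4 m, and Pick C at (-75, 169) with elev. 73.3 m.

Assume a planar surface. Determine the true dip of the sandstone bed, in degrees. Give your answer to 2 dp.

13.94°

Let the plane be z = a·E + b·N + c.
Pick B−Pick A: 726a + 981b = 139.3;  Pick C−Pick A: −27a + 157b = −12.8.
Solving gives a = 0.24509, b = −0.03938.
Gradient magnitude |∇z| = √(a² + b²) = √(0.06007 + 0.00155) = 0.24823.
True dip = arctan(0.24823) = 13.94°, dipping toward W (azimuth ≈ 279°).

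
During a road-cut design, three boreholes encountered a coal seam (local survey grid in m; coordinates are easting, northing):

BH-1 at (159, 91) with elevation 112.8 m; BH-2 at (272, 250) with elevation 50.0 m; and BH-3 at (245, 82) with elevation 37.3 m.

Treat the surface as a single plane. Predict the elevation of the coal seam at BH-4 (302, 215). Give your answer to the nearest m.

Let the plane be z = a·easting + b·northing + c.
BH-2−BH-1: 113a + 159b = −62.8;  BH-3−BH-1: 86a − 9b = −75.5.
Solving gives a = −0.85561, b = 0.21310.
Then c = 112.8 − a·159 − b·91 = 229.45.
At (302, 215): z = −258.4 + 45.8 + 229.45 = 16.9 m.

17 m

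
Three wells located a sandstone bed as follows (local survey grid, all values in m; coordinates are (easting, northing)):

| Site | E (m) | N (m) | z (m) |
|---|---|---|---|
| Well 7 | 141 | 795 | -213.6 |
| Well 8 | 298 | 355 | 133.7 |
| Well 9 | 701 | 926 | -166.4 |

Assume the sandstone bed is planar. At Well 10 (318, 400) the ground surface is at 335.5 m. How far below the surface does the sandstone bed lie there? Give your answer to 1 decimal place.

Let the plane be z = a·E + b·N + c.
Well 8−Well 7: 157a − 440b = 347.3;  Well 9−Well 7: 560a + 131b = 47.2.
Solving gives a = 0.24821, b = −0.70075.
Then c = -213.6 − a·141 − b·795 = 308.50.
At (318, 400): z_contact = 78.93 − 280.30 + 308.50 = 107.13 m.
Depth below ground = 335.5 − 107.13 = 228.4 m.

228.4 m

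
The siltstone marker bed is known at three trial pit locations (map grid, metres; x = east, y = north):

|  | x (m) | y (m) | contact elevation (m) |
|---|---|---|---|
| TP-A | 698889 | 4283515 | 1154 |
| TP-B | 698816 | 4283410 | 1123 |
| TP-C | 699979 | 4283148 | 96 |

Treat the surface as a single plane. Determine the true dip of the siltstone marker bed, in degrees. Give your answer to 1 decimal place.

Two edge vectors: TP-A→TP-B = (-73, -105, -31), TP-A→TP-C = (1090, -367, -1058).
Normal n = (TP-A→TP-B) × (TP-A→TP-C) = (99713, -111024, 141241).
So ∂z/∂x = −n_x/n_z = −0.70598 and ∂z/∂y = −n_y/n_z = 0.78606.
Gradient magnitude |∇z| = √(a² + b²) = √(0.49840 + 0.61789) = 1.05655.
True dip = arctan(1.05655) = 46.6°, dipping toward SE (azimuth ≈ 138°).

46.6°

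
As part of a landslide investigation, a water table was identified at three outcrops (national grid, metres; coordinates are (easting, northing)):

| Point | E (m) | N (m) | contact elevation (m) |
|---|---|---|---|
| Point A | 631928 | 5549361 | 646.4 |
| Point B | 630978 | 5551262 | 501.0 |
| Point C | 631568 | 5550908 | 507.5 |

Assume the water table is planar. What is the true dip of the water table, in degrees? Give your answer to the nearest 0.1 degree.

Two edge vectors: Point A→Point B = (-950, 1901, -145.4), Point A→Point C = (-360, 1547, -138.9).
Normal n = (Point A→Point B) × (Point A→Point C) = (-39115.1, -79611, -785290).
So ∂z/∂E = −n_x/n_z = −0.04981 and ∂z/∂N = −n_y/n_z = −0.10138.
Gradient magnitude |∇z| = √(a² + b²) = √(0.00248 + 0.01028) = 0.11295.
True dip = arctan(0.11295) = 6.4°, dipping toward NNE (azimuth ≈ 026°).

6.4°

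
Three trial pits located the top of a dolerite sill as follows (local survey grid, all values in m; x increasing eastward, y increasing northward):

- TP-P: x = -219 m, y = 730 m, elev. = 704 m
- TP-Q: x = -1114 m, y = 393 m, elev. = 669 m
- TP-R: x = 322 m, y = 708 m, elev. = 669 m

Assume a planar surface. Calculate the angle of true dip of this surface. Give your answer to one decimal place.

14.3°

Let the plane be z = a·x + b·y + c.
TP-Q−TP-P: −895a − 337b = −35;  TP-R−TP-P: 541a − 22b = −35.
Solving gives a = −0.05458, b = 0.24880.
Gradient magnitude |∇z| = √(a² + b²) = √(0.00298 + 0.06190) = 0.25472.
True dip = arctan(0.25472) = 14.3°, dipping toward SSE (azimuth ≈ 168°).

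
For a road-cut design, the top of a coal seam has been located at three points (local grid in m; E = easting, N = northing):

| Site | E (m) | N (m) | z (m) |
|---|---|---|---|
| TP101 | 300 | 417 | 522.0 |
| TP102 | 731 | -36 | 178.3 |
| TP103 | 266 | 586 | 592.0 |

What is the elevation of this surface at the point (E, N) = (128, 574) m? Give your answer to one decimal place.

Let the plane be z = a·E + b·N + c.
TP102−TP101: 431a − 453b = −343.7;  TP103−TP101: −34a + 169b = 70.
Solving gives a = −0.45920, b = 0.32182.
Then c = 522 − a·300 − b·417 = 525.56.
At (128, 574): z = −58.8 + 184.7 + 525.56 = 651.5 m.

651.5 m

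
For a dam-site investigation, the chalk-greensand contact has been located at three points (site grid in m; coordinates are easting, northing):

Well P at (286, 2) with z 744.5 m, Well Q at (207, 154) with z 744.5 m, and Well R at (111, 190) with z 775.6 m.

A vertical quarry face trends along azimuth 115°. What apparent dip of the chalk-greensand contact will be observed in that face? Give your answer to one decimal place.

15.4°

Two edge vectors: Well P→Well Q = (-79, 152, 0), Well P→Well R = (-175, 188, 31.1).
Normal n = (Well P→Well Q) × (Well P→Well R) = (4727.2, 2456.9, 11748).
So ∂z/∂easting = −n_x/n_z = −0.40238 and ∂z/∂northing = −n_y/n_z = −0.20913.
Unit vector along 115° is (sin 115°, cos 115°) = (0.9063, -0.4226).
Slope in that direction = a·(0.9063) + b·(-0.4226) = −0.27630.
Apparent dip = arctan|0.27630| = 15.4° (true dip is 24.4°, so apparent ≤ true as expected).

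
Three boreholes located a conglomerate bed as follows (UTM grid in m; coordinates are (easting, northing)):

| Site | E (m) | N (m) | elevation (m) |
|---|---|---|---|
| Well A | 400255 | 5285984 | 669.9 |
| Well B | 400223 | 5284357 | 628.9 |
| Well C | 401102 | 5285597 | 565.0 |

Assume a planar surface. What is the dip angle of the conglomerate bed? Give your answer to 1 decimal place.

6.5°

Let the plane be z = a·E + b·N + c.
Well B−Well A: −32a − 1627b = −41;  Well C−Well A: 847a − 387b = −104.9.
Solving gives a = −0.11133, b = 0.02739.
Gradient magnitude |∇z| = √(a² + b²) = √(0.01240 + 0.00075) = 0.11465.
True dip = arctan(0.11465) = 6.5°, dipping toward ESE (azimuth ≈ 104°).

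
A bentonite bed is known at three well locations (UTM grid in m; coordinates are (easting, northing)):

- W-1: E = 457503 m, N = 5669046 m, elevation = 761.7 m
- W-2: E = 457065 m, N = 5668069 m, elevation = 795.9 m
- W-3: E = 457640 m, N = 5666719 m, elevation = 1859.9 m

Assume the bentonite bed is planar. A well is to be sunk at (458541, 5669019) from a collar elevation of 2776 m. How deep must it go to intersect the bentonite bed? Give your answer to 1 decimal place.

1108.7 m

Two edge vectors: W-1→W-2 = (-438, -977, 34.2), W-1→W-3 = (137, -2327, 1098.2).
Normal n = (W-1→W-2) × (W-1→W-3) = (-993358, 485697, 1153075).
So ∂z/∂E = −n_x/n_z = 0.861486026 and ∂z/∂N = −n_y/n_z = −0.421218915.
Intercept c from W-1: 761.7 − 394132.44 + 2387909.40 = 1994538.66.
At (458541, 5669019): z_contact = 395026.66 − 2387898.03 + 1994538.66 = 1667.30 m.
Depth below ground = 2776 − 1667.30 = 1108.7 m.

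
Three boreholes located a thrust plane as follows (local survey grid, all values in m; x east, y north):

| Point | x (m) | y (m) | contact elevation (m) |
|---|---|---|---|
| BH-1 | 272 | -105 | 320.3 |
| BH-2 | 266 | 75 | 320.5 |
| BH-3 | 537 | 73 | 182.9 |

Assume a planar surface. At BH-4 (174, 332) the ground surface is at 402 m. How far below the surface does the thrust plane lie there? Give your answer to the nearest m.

39 m

Two edge vectors: BH-1→BH-2 = (-6, 180, 0.2), BH-1→BH-3 = (265, 178, -137.4).
Normal n = (BH-1→BH-2) × (BH-1→BH-3) = (-24767.6, -771.4, -48768).
So ∂z/∂x = −n_x/n_z = −0.50787 and ∂z/∂y = −n_y/n_z = −0.01582.
Intercept c from BH-1: 320.3 + 138.14 − 1.66 = 456.78.
At (174, 332): z_contact = −88.4 − 5.3 + 456.78 = 363.2 m.
Depth below ground = 402 − 363.2 = 39 m.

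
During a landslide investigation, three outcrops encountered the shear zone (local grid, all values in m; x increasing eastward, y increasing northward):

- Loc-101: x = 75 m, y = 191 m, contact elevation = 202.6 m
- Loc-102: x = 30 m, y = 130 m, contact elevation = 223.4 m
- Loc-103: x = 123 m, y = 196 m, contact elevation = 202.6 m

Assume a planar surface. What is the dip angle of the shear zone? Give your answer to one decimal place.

Two edge vectors: Loc-101→Loc-102 = (-45, -61, 20.8), Loc-101→Loc-103 = (48, 5, 0).
Normal n = (Loc-101→Loc-102) × (Loc-101→Loc-103) = (-104, 998.4, 2703).
So ∂z/∂x = −n_x/n_z = 0.03848 and ∂z/∂y = −n_y/n_z = −0.36937.
Gradient magnitude |∇z| = √(a² + b²) = √(0.00148 + 0.13643) = 0.37137.
True dip = arctan(0.37137) = 20.4°, dipping toward N (azimuth ≈ 354°).

20.4°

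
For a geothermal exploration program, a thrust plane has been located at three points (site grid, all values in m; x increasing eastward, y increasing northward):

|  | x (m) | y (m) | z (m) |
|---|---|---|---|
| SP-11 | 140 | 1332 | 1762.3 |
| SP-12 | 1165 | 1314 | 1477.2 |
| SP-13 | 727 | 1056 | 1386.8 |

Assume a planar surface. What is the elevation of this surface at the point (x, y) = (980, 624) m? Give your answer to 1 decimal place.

Let the plane be z = a·x + b·y + c.
SP-12−SP-11: 1025a − 18b = −285.1;  SP-13−SP-11: 587a − 276b = −375.5.
Solving gives a = −0.264119, b = 0.798776.
Then c = 1762.3 − a·140 − b·1332 = 735.31.
At (980, 624): z = −258.8 + 498.4 + 735.31 = 974.9 m.

974.9 m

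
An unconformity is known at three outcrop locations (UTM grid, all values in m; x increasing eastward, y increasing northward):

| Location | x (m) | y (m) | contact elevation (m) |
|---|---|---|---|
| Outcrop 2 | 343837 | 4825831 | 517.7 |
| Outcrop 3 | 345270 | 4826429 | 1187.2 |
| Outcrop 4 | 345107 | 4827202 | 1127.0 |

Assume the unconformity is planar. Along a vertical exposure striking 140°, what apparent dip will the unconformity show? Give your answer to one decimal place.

Let the plane be z = a·x + b·y + c.
Outcrop 3−Outcrop 2: 1433a + 598b = 669.5;  Outcrop 4−Outcrop 2: 1270a + 1371b = 609.3.
Solving gives a = 0.45929, b = 0.01897.
Unit vector along 140° is (sin 140°, cos 140°) = (0.6428, -0.7660).
Slope in that direction = a·(0.6428) + b·(-0.7660) = 0.28069.
Apparent dip = arctan|0.28069| = 15.7° (true dip is 24.7°, so apparent ≤ true as expected).

15.7°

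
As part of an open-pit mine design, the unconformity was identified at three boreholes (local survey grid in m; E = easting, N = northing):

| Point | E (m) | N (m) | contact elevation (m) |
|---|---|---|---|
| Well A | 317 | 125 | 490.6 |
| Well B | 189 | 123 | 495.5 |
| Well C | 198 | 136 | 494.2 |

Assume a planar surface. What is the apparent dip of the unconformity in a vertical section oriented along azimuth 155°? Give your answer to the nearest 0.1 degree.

Two edge vectors: Well A→Well B = (-128, -2, 4.9), Well A→Well C = (-119, 11, 3.6).
Normal n = (Well A→Well B) × (Well A→Well C) = (-61.1, -122.3, -1646).
So ∂z/∂E = −n_x/n_z = −0.03712 and ∂z/∂N = −n_y/n_z = −0.07430.
Unit vector along 155° is (sin 155°, cos 155°) = (0.4226, -0.9063).
Slope in that direction = a·(0.4226) + b·(-0.9063) = 0.05165.
Apparent dip = arctan|0.05165| = 3.0° (true dip is 4.7°, so apparent ≤ true as expected).

3.0°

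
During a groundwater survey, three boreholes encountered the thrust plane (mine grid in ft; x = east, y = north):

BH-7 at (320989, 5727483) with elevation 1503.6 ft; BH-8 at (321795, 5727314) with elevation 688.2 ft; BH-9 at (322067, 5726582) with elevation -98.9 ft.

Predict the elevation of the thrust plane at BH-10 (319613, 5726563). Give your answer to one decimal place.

Let the plane be z = a·x + b·y + c.
BH-8−BH-7: 806a − 169b = −815.4;  BH-9−BH-7: 1078a − 901b = −1602.5.
Solving gives a = −0.852633156, b = 0.758447789.
Then c = 1503.6 − a·320989 − b·5727483 = −4068807.35.
At (319613, 5726563): z = −272512.6 + 4343299.0 − 4068807.35 = 1979.1 ft.

1979.1 ft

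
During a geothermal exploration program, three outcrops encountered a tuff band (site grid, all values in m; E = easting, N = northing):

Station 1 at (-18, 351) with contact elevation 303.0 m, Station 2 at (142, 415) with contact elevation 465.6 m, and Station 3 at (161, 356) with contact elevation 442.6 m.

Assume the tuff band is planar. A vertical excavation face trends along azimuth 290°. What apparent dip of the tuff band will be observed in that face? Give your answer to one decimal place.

26.5°

Let the plane be z = a·E + b·N + c.
Station 2−Station 1: 160a + 64b = 162.6;  Station 3−Station 1: 179a + 5b = 139.6.
Solving gives a = 0.76214, b = 0.63527.
Unit vector along 290° is (sin 290°, cos 290°) = (-0.9397, 0.3420).
Slope in that direction = a·(-0.9397) + b·(0.3420) = −0.49891.
Apparent dip = arctan|0.49891| = 26.5° (true dip is 44.8°, so apparent ≤ true as expected).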